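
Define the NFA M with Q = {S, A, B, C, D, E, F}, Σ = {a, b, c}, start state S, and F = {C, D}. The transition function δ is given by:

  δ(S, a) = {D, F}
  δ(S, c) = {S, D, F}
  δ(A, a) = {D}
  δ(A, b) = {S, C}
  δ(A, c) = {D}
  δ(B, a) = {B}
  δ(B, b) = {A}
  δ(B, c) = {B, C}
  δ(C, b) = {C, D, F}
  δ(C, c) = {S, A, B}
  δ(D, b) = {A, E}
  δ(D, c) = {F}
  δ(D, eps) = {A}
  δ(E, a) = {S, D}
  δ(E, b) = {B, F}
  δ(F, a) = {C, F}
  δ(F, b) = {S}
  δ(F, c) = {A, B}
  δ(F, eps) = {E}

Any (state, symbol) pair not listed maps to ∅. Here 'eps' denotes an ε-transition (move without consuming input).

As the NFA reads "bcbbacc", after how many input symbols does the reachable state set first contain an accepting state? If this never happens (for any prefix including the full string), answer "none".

none

Start in {S}.
Read 'b': {S} → ∅.
The set is empty and remains empty for the remaining 6 symbols.
No reachable set along the way intersects F.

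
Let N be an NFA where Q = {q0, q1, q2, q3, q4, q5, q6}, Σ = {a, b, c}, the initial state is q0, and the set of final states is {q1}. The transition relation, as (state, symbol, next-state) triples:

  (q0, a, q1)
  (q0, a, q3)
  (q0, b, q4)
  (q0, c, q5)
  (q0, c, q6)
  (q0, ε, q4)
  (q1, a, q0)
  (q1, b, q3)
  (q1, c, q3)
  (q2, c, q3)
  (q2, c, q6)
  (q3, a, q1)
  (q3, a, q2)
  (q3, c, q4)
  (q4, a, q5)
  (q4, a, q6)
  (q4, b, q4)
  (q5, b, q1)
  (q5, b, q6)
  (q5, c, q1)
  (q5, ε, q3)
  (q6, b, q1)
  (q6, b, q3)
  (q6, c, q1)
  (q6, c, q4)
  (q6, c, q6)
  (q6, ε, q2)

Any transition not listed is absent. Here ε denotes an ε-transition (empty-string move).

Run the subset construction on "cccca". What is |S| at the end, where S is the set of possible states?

7

Start: ε-closure({q0}) = {q0, q4}.
Read 'c': {q0, q4} → {q2, q3, q5, q6}.
Read 'c': {q2, q3, q5, q6} → {q1, q2, q3, q4, q6}.
Read 'c': {q1, q2, q3, q4, q6} → {q1, q2, q3, q4, q6}.
Read 'c': {q1, q2, q3, q4, q6} → {q1, q2, q3, q4, q6}.
Read 'a': {q1, q2, q3, q4, q6} → {q0, q1, q2, q3, q4, q5, q6}.
That set has 7 states.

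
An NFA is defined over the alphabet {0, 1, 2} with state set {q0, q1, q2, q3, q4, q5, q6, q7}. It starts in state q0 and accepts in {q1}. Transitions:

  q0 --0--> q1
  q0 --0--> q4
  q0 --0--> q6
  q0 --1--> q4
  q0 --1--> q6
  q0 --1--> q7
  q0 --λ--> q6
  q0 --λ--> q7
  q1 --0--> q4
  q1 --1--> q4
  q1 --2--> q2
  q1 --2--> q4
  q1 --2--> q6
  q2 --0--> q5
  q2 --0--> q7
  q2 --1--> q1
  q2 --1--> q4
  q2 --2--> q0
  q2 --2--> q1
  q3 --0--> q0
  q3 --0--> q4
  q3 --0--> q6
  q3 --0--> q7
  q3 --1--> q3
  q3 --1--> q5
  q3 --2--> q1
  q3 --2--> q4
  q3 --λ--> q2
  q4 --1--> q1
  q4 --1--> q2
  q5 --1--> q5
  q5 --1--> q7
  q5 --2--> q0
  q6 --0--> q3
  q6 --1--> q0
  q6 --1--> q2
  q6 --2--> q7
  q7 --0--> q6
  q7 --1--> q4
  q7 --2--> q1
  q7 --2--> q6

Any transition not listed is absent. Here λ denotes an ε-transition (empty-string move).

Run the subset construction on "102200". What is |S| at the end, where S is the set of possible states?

7

Start: ε-closure({q0}) = {q0, q6, q7}.
Read '1': {q0, q6, q7} → {q0, q2, q4, q6, q7}.
Read '0': {q0, q2, q4, q6, q7} → {q1, q2, q3, q4, q5, q6, q7}.
Read '2': {q1, q2, q3, q4, q5, q6, q7} → {q0, q1, q2, q4, q6, q7}.
Read '2': {q0, q1, q2, q4, q6, q7} → {q0, q1, q2, q4, q6, q7}.
Read '0': {q0, q1, q2, q4, q6, q7} → {q1, q2, q3, q4, q5, q6, q7}.
Read '0': {q1, q2, q3, q4, q5, q6, q7} → {q0, q2, q3, q4, q5, q6, q7}.
That set has 7 states.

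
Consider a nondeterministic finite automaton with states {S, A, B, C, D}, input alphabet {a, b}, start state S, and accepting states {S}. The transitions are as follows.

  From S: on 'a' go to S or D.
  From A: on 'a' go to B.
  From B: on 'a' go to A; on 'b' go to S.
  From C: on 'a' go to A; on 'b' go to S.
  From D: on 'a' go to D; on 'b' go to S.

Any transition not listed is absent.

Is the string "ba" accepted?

No

Start in {S}.
Read 'b': {S} → ∅.
The set is empty and remains empty for the remaining 1 symbol.
The final set ∅ contains no accepting state.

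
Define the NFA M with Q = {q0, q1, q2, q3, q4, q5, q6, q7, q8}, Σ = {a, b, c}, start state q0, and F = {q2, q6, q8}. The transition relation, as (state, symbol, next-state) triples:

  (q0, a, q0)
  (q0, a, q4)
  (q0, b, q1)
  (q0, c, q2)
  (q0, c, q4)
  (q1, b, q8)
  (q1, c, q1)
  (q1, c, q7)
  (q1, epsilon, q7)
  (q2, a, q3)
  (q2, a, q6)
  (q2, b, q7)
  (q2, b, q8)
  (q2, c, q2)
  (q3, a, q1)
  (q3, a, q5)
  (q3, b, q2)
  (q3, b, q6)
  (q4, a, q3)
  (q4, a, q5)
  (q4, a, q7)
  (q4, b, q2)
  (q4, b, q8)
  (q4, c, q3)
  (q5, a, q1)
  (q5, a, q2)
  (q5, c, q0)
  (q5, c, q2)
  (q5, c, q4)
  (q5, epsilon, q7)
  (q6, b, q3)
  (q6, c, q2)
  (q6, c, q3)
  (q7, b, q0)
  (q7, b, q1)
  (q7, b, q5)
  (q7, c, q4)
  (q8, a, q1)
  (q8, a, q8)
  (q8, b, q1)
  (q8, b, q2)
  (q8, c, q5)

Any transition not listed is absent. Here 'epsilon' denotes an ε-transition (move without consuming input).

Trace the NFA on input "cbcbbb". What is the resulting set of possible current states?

Start in {q0}.
Read 'c': {q0} → {q2, q4}.
Read 'b': {q2, q4} → {q2, q7, q8}.
Read 'c': {q2, q7, q8} → {q2, q4, q5, q7}.
Read 'b': {q2, q4, q5, q7} → {q0, q1, q2, q5, q7, q8}.
Read 'b': {q0, q1, q2, q5, q7, q8} → {q0, q1, q2, q5, q7, q8}.
Read 'b': {q0, q1, q2, q5, q7, q8} → {q0, q1, q2, q5, q7, q8}.

{q0, q1, q2, q5, q7, q8}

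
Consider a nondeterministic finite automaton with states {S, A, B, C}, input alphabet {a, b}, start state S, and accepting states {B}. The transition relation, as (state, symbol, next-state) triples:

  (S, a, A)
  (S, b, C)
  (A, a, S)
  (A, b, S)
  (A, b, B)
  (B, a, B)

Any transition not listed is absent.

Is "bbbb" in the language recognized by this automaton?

No

Start in {S}.
Read 'b': S→{C}; now {C}.
Read 'b': C→∅; now ∅.
The set is empty and remains empty for the remaining 2 symbols.
The final set ∅ contains no accepting state.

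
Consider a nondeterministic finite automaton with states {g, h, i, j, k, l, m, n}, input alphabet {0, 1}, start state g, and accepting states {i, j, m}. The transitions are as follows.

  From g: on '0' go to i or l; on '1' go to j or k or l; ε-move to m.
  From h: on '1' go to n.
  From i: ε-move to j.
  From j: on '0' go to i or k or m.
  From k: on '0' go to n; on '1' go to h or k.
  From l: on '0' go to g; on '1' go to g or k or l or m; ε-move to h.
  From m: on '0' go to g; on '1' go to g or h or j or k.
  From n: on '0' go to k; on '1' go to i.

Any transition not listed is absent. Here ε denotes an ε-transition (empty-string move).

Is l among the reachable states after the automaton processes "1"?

Yes

Start: ε-closure({g}) = {g, m}.
Read '1': g→{j, k, l}, m→{g, h, j, k}; union {g, h, j, k, l}; ε-closure = {g, h, j, k, l, m}.
State l is in {g, h, j, k, l, m}.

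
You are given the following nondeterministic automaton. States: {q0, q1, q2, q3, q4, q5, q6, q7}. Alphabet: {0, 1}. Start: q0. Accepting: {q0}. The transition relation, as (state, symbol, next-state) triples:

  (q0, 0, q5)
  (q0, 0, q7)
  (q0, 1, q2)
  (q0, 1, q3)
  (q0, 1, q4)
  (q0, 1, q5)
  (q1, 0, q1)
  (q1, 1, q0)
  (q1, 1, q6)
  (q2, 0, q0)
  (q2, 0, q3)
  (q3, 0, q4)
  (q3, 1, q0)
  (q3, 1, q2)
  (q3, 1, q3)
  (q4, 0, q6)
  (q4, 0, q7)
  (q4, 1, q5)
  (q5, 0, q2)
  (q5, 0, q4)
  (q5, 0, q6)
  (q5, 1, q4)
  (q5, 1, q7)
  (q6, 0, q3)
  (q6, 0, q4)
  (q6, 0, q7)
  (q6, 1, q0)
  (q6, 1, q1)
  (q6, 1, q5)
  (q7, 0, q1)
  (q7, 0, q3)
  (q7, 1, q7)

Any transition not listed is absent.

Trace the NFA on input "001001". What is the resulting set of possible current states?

{q0, q1, q2, q3, q4, q5, q6, q7}

Start in {q0}.
Read '0': {q0} → {q5, q7}.
Read '0': {q5, q7} → {q1, q2, q3, q4, q6}.
Read '1': {q1, q2, q3, q4, q6} → {q0, q1, q2, q3, q5, q6}.
Read '0': {q0, q1, q2, q3, q5, q6} → {q0, q1, q2, q3, q4, q5, q6, q7}.
Read '0': {q0, q1, q2, q3, q4, q5, q6, q7} → {q0, q1, q2, q3, q4, q5, q6, q7}.
Read '1': {q0, q1, q2, q3, q4, q5, q6, q7} → {q0, q1, q2, q3, q4, q5, q6, q7}.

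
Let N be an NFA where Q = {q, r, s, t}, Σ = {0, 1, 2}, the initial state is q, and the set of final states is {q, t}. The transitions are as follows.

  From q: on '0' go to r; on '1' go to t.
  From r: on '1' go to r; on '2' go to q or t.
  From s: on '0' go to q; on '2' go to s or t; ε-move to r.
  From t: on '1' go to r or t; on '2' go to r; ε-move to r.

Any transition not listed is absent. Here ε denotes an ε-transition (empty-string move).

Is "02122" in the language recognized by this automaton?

Yes

Start in {q}.
Read '0': {q} → {r}.
Read '2': {r} → {q, r, t}.
Read '1': {q, r, t} → {r, t}.
Read '2': {r, t} → {q, r, t}.
Read '2': {q, r, t} → {q, r, t}.
The final set {q, r, t} contains the accepting states q, t.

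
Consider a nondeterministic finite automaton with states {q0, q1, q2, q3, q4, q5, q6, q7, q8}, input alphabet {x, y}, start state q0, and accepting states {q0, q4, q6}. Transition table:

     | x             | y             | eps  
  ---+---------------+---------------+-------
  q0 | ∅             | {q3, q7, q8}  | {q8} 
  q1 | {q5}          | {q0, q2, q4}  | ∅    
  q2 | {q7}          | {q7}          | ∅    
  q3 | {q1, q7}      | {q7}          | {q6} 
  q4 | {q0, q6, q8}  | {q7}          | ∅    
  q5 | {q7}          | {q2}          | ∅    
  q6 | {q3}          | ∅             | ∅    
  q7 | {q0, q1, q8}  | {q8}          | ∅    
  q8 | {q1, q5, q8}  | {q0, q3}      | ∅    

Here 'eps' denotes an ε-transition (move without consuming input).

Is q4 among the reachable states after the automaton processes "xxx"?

Start: ε-closure({q0}) = {q0, q8}.
Read 'x': {q0, q8} → {q1, q5, q8}.
Read 'x': {q1, q5, q8} → {q1, q5, q7, q8}.
Read 'x': {q1, q5, q7, q8} → {q0, q1, q5, q7, q8}.
State q4 is not in {q0, q1, q5, q7, q8}.

No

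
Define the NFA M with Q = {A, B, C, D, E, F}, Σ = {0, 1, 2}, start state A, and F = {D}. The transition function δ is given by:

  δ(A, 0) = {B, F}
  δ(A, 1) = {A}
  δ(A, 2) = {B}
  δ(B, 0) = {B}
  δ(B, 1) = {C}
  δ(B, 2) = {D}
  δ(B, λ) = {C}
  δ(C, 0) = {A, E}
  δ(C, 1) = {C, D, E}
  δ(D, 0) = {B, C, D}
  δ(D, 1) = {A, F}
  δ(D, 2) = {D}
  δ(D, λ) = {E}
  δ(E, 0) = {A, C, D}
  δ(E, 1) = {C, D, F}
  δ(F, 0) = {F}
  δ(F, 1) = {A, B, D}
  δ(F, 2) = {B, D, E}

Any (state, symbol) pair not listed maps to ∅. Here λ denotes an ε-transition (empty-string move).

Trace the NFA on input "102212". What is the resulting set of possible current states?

Start in {A}.
Read '1': A→{A}; now {A}.
Read '0': A→{B, F}; union {B, F}; ε-closure = {B, C, F}.
Read '2': B→{D}, C→∅, F→{B, D, E}; union {B, D, E}; ε-closure = {B, C, D, E}.
Read '2': B→{D}, C→∅, D→{D}, E→∅; union {D}; ε-closure = {D, E}.
Read '1': D→{A, F}, E→{C, D, F}; union {A, C, D, F}; ε-closure = {A, C, D, E, F}.
Read '2': A→{B}, C→∅, D→{D}, E→∅, F→{B, D, E}; union {B, D, E}; ε-closure = {B, C, D, E}.

{B, C, D, E}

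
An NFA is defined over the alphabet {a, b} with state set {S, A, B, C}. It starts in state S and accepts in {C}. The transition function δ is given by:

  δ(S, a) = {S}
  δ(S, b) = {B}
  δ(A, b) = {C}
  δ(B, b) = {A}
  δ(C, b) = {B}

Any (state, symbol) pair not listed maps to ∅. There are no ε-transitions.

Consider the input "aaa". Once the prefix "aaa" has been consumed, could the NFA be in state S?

Yes

Start in {S}.
Read 'a': S→{S}; now {S}.
Read 'a': S→{S}; now {S}.
Read 'a': S→{S}; now {S}.
State S is in {S}.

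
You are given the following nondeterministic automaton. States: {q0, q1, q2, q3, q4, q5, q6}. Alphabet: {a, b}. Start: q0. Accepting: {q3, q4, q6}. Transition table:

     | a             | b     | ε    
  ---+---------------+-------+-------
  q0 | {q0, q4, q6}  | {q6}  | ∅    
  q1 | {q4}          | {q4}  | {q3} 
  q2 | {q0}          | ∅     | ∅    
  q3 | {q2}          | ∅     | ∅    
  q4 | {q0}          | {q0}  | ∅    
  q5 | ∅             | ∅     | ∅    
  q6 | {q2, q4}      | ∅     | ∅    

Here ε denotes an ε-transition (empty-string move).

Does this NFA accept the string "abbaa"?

Start in {q0}.
Read 'a': q0→{q0, q4, q6}; now {q0, q4, q6}.
Read 'b': q0→{q6}, q4→{q0}, q6→∅; now {q0, q6}.
Read 'b': q0→{q6}, q6→∅; now {q6}.
Read 'a': q6→{q2, q4}; now {q2, q4}.
Read 'a': q2→{q0}, q4→{q0}; now {q0}.
The final set {q0} contains no accepting state.

No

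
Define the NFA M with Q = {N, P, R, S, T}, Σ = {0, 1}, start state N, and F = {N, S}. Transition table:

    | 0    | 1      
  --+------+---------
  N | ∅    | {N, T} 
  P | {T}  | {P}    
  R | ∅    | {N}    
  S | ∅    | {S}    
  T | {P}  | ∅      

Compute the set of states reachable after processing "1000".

{P}

Start in {N}.
Read '1': {N} → {N, T}.
Read '0': {N, T} → {P}.
Read '0': {P} → {T}.
Read '0': {T} → {P}.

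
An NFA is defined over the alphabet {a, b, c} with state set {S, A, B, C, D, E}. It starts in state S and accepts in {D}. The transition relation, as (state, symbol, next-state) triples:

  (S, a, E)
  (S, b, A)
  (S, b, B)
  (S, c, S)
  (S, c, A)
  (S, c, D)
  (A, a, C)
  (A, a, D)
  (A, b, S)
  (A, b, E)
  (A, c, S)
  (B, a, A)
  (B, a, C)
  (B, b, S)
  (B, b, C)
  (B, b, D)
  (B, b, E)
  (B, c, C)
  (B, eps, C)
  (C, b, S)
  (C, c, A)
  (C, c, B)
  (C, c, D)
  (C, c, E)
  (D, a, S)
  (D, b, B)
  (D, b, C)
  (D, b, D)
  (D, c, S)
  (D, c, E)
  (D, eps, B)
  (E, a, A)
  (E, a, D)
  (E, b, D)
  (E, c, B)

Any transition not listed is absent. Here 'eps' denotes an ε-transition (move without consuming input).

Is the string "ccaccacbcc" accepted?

Yes

Start in {S}.
Read 'c': {S} → {S, A, B, C, D}.
Read 'c': {S, A, B, C, D} → {S, A, B, C, D, E}.
Read 'a': {S, A, B, C, D, E} → {S, A, B, C, D, E}.
Read 'c': {S, A, B, C, D, E} → {S, A, B, C, D, E}.
Read 'c': {S, A, B, C, D, E} → {S, A, B, C, D, E}.
Read 'a': {S, A, B, C, D, E} → {S, A, B, C, D, E}.
Read 'c': {S, A, B, C, D, E} → {S, A, B, C, D, E}.
Read 'b': {S, A, B, C, D, E} → {S, A, B, C, D, E}.
Read 'c': {S, A, B, C, D, E} → {S, A, B, C, D, E}.
Read 'c': {S, A, B, C, D, E} → {S, A, B, C, D, E}.
The final set {S, A, B, C, D, E} contains the accepting state D.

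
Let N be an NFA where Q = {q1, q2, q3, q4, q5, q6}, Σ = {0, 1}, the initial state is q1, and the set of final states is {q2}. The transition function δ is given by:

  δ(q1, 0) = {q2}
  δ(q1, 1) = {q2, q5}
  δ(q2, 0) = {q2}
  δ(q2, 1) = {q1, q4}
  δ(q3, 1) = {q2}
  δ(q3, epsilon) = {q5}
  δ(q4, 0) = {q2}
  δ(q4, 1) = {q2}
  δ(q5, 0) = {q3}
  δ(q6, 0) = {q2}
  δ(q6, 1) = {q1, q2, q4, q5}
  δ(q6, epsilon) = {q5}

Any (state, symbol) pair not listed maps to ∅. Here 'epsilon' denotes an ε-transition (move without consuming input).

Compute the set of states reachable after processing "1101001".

{q1, q4}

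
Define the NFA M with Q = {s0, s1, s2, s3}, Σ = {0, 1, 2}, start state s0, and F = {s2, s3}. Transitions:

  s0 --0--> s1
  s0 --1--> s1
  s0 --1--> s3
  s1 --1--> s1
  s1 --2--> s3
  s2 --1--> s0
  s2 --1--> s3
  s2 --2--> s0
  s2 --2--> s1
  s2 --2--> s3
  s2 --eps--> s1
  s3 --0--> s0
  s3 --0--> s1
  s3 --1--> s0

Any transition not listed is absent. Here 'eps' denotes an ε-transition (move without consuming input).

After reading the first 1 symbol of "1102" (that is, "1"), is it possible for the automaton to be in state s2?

No

Start in {s0}.
Read '1': s0→{s1, s3}; now {s1, s3}.
State s2 is not in {s1, s3}.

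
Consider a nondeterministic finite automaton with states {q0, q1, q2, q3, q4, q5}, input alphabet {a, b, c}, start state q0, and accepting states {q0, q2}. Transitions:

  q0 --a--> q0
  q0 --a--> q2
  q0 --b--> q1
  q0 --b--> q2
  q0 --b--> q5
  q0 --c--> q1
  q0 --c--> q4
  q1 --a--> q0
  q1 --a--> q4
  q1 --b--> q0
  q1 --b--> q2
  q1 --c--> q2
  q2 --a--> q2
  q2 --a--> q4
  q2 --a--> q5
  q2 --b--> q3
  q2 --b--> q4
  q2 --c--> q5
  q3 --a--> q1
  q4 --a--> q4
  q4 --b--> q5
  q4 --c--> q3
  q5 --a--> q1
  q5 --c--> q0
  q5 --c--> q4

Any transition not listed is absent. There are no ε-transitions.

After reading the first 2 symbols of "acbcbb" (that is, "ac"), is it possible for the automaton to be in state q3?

Start in {q0}.
Read 'a': q0→{q0, q2}; now {q0, q2}.
Read 'c': q0→{q1, q4}, q2→{q5}; now {q1, q4, q5}.
State q3 is not in {q1, q4, q5}.

No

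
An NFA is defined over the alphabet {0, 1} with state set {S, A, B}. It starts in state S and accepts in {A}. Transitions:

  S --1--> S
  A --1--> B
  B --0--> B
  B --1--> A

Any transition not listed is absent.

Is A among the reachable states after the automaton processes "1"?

Start in {S}.
Read '1': S→{S}; now {S}.
State A is not in {S}.

No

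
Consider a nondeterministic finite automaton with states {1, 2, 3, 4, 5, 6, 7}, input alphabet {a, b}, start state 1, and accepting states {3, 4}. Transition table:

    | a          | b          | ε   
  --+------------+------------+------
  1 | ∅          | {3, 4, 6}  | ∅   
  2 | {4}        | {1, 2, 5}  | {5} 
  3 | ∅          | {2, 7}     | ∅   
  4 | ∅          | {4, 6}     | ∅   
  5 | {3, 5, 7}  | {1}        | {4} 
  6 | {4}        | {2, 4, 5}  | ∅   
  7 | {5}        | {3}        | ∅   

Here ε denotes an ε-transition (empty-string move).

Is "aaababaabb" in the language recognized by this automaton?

Start in {1}.
Read 'a': {1} → ∅.
The set is empty and remains empty for the remaining 9 symbols.
The final set ∅ contains no accepting state.

No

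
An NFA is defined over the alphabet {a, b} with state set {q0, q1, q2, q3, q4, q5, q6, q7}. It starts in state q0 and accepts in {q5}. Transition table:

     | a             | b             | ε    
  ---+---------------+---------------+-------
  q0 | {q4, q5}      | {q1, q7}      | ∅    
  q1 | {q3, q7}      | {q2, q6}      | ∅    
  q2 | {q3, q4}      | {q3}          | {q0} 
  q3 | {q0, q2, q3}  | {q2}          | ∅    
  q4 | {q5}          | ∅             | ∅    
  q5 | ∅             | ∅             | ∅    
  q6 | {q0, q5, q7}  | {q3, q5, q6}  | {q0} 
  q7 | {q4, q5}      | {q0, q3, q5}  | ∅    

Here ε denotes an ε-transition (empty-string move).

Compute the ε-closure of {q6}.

{q0, q6}

Begin with {q6}.
ε-move q6 → q0; add q0.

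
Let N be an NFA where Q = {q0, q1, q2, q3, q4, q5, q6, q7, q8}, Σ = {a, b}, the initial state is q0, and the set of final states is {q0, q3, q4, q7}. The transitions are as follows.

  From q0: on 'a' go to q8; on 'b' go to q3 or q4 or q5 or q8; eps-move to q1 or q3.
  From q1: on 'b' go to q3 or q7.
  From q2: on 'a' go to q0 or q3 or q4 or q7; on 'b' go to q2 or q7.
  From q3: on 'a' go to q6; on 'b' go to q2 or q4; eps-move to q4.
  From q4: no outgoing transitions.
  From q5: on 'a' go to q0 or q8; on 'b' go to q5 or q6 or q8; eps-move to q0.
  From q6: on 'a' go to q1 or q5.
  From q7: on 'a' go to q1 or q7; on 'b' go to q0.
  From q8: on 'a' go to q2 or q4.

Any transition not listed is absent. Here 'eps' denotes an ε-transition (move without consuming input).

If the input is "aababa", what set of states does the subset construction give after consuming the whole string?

Start: ε-closure({q0}) = {q0, q1, q3, q4}.
Read 'a': {q0, q1, q3, q4} → {q6, q8}.
Read 'a': {q6, q8} → {q0, q1, q2, q3, q4, q5}.
Read 'b': {q0, q1, q2, q3, q4, q5} → {q0, q1, q2, q3, q4, q5, q6, q7, q8}.
Read 'a': {q0, q1, q2, q3, q4, q5, q6, q7, q8} → {q0, q1, q2, q3, q4, q5, q6, q7, q8}.
Read 'b': {q0, q1, q2, q3, q4, q5, q6, q7, q8} → {q0, q1, q2, q3, q4, q5, q6, q7, q8}.
Read 'a': {q0, q1, q2, q3, q4, q5, q6, q7, q8} → {q0, q1, q2, q3, q4, q5, q6, q7, q8}.

{q0, q1, q2, q3, q4, q5, q6, q7, q8}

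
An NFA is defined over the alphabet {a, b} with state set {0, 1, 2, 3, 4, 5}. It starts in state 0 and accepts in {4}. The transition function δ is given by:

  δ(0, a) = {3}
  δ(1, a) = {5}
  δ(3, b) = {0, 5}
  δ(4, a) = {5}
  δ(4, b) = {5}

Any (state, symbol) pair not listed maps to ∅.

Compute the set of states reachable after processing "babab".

Start in {0}.
Read 'b': 0→∅; now ∅.
The set is empty and remains empty for the remaining 4 symbols.

∅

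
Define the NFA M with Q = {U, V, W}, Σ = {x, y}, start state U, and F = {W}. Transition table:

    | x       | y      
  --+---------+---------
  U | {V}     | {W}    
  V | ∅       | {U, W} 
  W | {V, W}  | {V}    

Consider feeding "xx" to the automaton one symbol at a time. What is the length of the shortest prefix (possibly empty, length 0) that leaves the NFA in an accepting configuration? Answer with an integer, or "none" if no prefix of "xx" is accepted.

Start in {U}.
Read 'x': U→{V}; now {V}.
Read 'x': V→∅; now ∅.
No reachable set along the way intersects F.

none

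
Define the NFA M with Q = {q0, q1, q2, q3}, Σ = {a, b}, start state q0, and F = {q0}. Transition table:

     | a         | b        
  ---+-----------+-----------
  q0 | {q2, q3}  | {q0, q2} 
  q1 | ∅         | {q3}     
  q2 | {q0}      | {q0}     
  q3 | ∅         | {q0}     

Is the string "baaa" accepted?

Start in {q0}.
Read 'b': {q0} → {q0, q2}.
Read 'a': {q0, q2} → {q0, q2, q3}.
Read 'a': {q0, q2, q3} → {q0, q2, q3}.
Read 'a': {q0, q2, q3} → {q0, q2, q3}.
The final set {q0, q2, q3} contains the accepting state q0.

Yes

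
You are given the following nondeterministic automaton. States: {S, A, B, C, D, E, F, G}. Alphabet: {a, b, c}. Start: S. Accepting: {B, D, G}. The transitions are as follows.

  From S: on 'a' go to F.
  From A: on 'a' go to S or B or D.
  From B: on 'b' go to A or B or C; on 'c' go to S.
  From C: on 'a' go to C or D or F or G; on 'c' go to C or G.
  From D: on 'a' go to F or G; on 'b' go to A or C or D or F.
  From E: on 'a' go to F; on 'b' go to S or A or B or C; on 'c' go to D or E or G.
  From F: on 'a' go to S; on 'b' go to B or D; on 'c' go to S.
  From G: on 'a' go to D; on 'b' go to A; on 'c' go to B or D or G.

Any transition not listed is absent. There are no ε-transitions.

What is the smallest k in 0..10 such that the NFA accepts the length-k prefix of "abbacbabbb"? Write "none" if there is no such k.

2

Start in {S}.
Read 'a': {S} → {F}.
Read 'b': {F} → {B, D}.
None of the earlier sets intersect F, but {B, D} does.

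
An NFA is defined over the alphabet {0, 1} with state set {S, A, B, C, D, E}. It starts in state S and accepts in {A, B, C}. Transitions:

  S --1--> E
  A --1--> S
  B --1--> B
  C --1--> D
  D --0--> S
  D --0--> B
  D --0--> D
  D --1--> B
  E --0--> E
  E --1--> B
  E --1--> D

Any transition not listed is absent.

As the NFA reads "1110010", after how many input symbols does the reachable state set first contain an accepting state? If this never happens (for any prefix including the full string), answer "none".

Start in {S}.
Read '1': S→{E}; now {E}.
Read '1': E→{B, D}; now {B, D}.
None of the earlier sets intersect F, but {B, D} does.

2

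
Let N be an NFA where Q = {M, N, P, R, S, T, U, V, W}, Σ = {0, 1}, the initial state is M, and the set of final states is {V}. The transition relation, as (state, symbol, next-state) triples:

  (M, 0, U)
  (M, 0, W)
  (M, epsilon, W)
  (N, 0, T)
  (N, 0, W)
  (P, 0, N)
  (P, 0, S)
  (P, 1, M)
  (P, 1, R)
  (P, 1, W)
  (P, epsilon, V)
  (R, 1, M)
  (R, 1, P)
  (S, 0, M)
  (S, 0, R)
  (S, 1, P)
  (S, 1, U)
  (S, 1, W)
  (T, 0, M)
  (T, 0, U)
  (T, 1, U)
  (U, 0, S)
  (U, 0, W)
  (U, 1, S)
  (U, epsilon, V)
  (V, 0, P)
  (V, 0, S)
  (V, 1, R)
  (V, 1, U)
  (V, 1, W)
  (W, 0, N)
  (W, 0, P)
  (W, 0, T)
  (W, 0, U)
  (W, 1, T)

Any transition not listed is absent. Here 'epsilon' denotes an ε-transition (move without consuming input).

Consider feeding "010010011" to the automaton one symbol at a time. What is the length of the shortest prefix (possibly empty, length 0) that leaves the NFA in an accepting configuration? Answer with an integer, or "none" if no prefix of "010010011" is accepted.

Start: ε-closure({M}) = {M, W}.
Read '0': {M, W} → {N, P, T, U, V, W}.
None of the earlier sets intersect F, but {N, P, T, U, V, W} does.

1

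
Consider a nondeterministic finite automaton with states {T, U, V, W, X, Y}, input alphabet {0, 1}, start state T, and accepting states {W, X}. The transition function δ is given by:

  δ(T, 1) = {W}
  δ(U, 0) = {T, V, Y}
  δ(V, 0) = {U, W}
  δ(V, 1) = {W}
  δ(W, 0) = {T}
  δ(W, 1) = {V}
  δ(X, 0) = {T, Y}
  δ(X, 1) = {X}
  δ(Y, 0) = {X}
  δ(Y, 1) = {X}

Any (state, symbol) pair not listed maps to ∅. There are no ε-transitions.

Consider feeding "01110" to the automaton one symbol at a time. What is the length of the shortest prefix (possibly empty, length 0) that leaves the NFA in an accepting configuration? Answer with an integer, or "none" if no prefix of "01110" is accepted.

none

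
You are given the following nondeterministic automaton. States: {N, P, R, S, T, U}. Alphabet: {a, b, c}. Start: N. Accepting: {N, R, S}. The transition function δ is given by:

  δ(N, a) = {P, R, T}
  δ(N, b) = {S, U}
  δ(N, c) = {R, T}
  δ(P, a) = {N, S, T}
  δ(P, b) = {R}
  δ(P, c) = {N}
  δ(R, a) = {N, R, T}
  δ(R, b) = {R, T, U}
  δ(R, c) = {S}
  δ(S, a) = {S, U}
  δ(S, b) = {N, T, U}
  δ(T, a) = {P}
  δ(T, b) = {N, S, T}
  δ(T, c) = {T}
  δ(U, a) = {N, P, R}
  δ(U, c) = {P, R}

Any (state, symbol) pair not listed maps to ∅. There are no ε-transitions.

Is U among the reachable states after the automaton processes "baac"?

No

Start in {N}.
Read 'b': {N} → {S, U}.
Read 'a': {S, U} → {N, P, R, S, U}.
Read 'a': {N, P, R, S, U} → {N, P, R, S, T, U}.
Read 'c': {N, P, R, S, T, U} → {N, P, R, S, T}.
State U is not in {N, P, R, S, T}.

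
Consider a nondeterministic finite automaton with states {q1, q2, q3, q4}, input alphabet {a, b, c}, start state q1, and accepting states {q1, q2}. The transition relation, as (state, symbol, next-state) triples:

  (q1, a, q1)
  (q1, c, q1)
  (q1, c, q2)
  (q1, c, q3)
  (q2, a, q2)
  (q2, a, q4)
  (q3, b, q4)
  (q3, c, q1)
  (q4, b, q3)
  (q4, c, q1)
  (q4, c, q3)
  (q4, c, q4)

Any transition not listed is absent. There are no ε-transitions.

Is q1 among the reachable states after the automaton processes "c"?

Yes

Start in {q1}.
Read 'c': q1→{q1, q2, q3}; now {q1, q2, q3}.
State q1 is in {q1, q2, q3}.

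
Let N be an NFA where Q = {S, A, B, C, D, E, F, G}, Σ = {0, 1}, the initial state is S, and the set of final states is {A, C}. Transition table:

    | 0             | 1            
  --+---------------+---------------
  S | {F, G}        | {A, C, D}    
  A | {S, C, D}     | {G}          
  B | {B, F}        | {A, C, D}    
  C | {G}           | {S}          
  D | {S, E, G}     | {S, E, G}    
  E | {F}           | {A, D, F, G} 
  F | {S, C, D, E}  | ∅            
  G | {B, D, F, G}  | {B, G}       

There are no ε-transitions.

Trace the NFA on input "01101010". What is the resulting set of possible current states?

Start in {S}.
Read '0': S→{F, G}; now {F, G}.
Read '1': F→∅, G→{B, G}; now {B, G}.
Read '1': B→{A, C, D}, G→{B, G}; now {A, B, C, D, G}.
Read '0': A→{S, C, D}, B→{B, F}, C→{G}, D→{S, E, G}, G→{B, D, F, G}; now {S, B, C, D, E, F, G}.
Read '1': S→{A, C, D}, B→{A, C, D}, C→{S}, D→{S, E, G}, E→{A, D, F, G}, F→∅, G→{B, G}; now {S, A, B, C, D, E, F, G}.
Read '0': S→{F, G}, A→{S, C, D}, B→{B, F}, C→{G}, D→{S, E, G}, E→{F}, F→{S, C, D, E}, G→{B, D, F, G}; now {S, B, C, D, E, F, G}.
Read '1': S→{A, C, D}, B→{A, C, D}, C→{S}, D→{S, E, G}, E→{A, D, F, G}, F→∅, G→{B, G}; now {S, A, B, C, D, E, F, G}.
Read '0': S→{F, G}, A→{S, C, D}, B→{B, F}, C→{G}, D→{S, E, G}, E→{F}, F→{S, C, D, E}, G→{B, D, F, G}; now {S, B, C, D, E, F, G}.

{S, B, C, D, E, F, G}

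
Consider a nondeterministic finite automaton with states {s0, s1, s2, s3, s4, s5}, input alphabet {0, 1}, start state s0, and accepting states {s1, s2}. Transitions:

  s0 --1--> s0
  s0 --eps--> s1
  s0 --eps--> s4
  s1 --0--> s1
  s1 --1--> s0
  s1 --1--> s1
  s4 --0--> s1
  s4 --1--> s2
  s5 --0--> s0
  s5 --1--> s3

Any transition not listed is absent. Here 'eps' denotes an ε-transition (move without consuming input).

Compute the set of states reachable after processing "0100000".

Start: ε-closure({s0}) = {s0, s1, s4}.
Read '0': s0→∅, s1→{s1}, s4→{s1}; now {s1}.
Read '1': s1→{s0, s1}; union {s0, s1}; ε-closure = {s0, s1, s4}.
Read '0': s0→∅, s1→{s1}, s4→{s1}; now {s1}.
Read '0': s1→{s1}; now {s1}.
Read '0': s1→{s1}; now {s1}.
Read '0': s1→{s1}; now {s1}.
Read '0': s1→{s1}; now {s1}.

{s1}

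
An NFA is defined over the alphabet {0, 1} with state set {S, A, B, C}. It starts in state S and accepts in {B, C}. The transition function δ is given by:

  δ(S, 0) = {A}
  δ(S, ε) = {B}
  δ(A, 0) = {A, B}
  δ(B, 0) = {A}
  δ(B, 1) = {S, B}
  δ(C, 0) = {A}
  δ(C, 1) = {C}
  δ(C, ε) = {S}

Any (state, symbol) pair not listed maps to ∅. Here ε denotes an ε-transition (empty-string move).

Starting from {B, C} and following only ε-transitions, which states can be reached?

Begin with {B, C}.
ε-move C → S; add S.

{S, B, C}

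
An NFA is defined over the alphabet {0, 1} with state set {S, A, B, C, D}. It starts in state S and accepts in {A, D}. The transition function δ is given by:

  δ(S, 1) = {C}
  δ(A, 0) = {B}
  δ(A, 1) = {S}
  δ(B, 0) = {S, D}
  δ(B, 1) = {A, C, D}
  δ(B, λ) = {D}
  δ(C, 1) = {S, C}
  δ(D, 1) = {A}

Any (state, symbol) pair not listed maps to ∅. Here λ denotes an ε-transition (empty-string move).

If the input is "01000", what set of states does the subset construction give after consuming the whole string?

Start in {S}.
Read '0': S→∅; now ∅.
The set is empty and remains empty for the remaining 4 symbols.

∅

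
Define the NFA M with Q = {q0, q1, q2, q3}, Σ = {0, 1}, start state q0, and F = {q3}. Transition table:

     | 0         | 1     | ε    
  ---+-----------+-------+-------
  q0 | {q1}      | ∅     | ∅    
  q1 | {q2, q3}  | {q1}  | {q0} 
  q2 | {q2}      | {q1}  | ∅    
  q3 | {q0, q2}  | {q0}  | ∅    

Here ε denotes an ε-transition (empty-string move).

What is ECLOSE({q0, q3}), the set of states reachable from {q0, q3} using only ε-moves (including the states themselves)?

Begin with {q0, q3}.
No ε-moves leave this set, so the closure equals the set itself.

{q0, q3}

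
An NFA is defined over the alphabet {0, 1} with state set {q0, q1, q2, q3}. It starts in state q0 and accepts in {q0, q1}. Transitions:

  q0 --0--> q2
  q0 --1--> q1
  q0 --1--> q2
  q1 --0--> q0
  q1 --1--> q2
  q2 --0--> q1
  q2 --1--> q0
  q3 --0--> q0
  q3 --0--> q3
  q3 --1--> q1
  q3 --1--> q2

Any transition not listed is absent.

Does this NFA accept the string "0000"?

No

Start in {q0}.
Read '0': {q0} → {q2}.
Read '0': {q2} → {q1}.
Read '0': {q1} → {q0}.
Read '0': {q0} → {q2}.
The final set {q2} contains no accepting state.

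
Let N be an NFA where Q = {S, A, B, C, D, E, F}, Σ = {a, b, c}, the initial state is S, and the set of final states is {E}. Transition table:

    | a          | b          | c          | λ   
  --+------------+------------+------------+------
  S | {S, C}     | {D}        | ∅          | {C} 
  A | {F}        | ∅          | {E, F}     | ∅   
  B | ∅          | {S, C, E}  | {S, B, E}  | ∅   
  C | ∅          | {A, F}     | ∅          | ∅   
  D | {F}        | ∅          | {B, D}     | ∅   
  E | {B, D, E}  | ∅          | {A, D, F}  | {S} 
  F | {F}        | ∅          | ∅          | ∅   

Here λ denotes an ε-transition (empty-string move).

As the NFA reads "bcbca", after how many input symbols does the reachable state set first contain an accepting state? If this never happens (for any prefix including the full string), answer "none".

2

Start: ε-closure({S}) = {S, C}.
Read 'b': {S, C} → {A, D, F}.
Read 'c': {A, D, F} → {S, B, C, D, E, F}.
None of the earlier sets intersect F, but {S, B, C, D, E, F} does.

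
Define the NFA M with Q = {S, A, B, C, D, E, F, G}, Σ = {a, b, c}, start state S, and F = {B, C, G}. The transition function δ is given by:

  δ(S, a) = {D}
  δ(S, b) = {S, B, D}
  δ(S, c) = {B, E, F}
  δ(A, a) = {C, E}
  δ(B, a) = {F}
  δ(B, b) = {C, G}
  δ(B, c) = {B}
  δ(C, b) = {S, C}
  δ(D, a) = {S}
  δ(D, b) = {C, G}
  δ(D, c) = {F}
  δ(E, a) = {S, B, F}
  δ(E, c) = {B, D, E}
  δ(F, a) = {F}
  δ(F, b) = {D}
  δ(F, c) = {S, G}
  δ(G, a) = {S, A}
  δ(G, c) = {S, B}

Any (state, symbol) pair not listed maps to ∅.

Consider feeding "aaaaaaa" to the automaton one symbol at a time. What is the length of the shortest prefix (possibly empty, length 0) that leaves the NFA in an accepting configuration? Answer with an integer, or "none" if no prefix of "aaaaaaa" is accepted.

Start in {S}.
Read 'a': S→{D}; now {D}.
Read 'a': D→{S}; now {S}.
Read 'a': S→{D}; now {D}.
Read 'a': D→{S}; now {S}.
Read 'a': S→{D}; now {D}.
Read 'a': D→{S}; now {S}.
Read 'a': S→{D}; now {D}.
No reachable set along the way intersects F.

none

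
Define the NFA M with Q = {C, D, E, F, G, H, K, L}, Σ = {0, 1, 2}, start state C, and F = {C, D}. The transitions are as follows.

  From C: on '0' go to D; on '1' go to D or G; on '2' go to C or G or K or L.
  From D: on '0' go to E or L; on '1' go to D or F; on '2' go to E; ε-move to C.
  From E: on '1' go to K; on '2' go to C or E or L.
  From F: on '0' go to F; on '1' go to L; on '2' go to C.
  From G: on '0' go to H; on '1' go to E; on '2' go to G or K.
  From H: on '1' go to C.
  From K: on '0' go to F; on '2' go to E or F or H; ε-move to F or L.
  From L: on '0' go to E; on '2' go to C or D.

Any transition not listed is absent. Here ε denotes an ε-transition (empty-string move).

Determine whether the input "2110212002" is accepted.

Yes

Start in {C}.
Read '2': {C} → {C, F, G, K, L}.
Read '1': {C, F, G, K, L} → {C, D, E, G, L}.
Read '1': {C, D, E, G, L} → {C, D, E, F, G, K, L}.
Read '0': {C, D, E, F, G, K, L} → {C, D, E, F, H, L}.
Read '2': {C, D, E, F, H, L} → {C, D, E, F, G, K, L}.
Read '1': {C, D, E, F, G, K, L} → {C, D, E, F, G, K, L}.
Read '2': {C, D, E, F, G, K, L} → {C, D, E, F, G, H, K, L}.
Read '0': {C, D, E, F, G, H, K, L} → {C, D, E, F, H, L}.
Read '0': {C, D, E, F, H, L} → {C, D, E, F, L}.
Read '2': {C, D, E, F, L} → {C, D, E, F, G, K, L}.
The final set {C, D, E, F, G, K, L} contains the accepting states C, D.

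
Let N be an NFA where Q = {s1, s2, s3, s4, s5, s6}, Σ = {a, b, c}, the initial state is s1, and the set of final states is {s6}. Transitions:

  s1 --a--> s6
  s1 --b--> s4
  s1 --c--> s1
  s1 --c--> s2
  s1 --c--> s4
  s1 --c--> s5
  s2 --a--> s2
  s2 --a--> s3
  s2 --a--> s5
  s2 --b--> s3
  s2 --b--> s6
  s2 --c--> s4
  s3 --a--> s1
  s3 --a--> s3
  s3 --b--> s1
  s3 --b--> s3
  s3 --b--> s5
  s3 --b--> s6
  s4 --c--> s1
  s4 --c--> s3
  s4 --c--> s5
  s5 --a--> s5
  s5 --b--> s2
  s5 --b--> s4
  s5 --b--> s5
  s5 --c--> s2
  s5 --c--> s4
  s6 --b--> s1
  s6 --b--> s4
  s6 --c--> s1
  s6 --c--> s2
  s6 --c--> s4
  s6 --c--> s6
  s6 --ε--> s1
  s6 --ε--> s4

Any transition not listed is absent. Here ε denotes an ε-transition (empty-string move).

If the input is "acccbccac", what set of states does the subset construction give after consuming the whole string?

{s1, s2, s3, s4, s5, s6}

Start in {s1}.
Read 'a': s1→{s6}; union {s6}; ε-closure = {s1, s4, s6}.
Read 'c': s1→{s1, s2, s4, s5}, s4→{s1, s3, s5}, s6→{s1, s2, s4, s6}; now {s1, s2, s3, s4, s5, s6}.
Read 'c': s1→{s1, s2, s4, s5}, s2→{s4}, s3→∅, s4→{s1, s3, s5}, s5→{s2, s4}, s6→{s1, s2, s4, s6}; now {s1, s2, s3, s4, s5, s6}.
Read 'c': s1→{s1, s2, s4, s5}, s2→{s4}, s3→∅, s4→{s1, s3, s5}, s5→{s2, s4}, s6→{s1, s2, s4, s6}; now {s1, s2, s3, s4, s5, s6}.
Read 'b': s1→{s4}, s2→{s3, s6}, s3→{s1, s3, s5, s6}, s4→∅, s5→{s2, s4, s5}, s6→{s1, s4}; now {s1, s2, s3, s4, s5, s6}.
Read 'c': s1→{s1, s2, s4, s5}, s2→{s4}, s3→∅, s4→{s1, s3, s5}, s5→{s2, s4}, s6→{s1, s2, s4, s6}; now {s1, s2, s3, s4, s5, s6}.
Read 'c': s1→{s1, s2, s4, s5}, s2→{s4}, s3→∅, s4→{s1, s3, s5}, s5→{s2, s4}, s6→{s1, s2, s4, s6}; now {s1, s2, s3, s4, s5, s6}.
Read 'a': s1→{s6}, s2→{s2, s3, s5}, s3→{s1, s3}, s4→∅, s5→{s5}, s6→∅; union {s1, s2, s3, s5, s6}; ε-closure = {s1, s2, s3, s4, s5, s6}.
Read 'c': s1→{s1, s2, s4, s5}, s2→{s4}, s3→∅, s4→{s1, s3, s5}, s5→{s2, s4}, s6→{s1, s2, s4, s6}; now {s1, s2, s3, s4, s5, s6}.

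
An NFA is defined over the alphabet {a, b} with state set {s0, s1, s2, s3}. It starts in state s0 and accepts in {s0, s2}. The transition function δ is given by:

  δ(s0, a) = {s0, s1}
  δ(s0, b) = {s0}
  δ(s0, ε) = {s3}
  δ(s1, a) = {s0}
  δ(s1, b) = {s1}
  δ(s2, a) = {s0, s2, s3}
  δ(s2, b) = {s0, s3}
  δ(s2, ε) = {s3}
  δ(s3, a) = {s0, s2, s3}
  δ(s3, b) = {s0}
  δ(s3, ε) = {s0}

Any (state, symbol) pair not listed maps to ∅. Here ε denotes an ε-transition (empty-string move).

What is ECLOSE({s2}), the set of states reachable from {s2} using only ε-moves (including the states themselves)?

Begin with {s2}.
ε-move s2 → s3; add s3.
ε-move s3 → s0; add s0.

{s0, s2, s3}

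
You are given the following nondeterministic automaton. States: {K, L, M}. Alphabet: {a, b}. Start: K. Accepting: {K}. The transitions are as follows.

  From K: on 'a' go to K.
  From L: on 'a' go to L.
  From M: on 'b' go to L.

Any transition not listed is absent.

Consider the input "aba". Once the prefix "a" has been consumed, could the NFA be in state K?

Yes

Start in {K}.
Read 'a': K→{K}; now {K}.
State K is in {K}.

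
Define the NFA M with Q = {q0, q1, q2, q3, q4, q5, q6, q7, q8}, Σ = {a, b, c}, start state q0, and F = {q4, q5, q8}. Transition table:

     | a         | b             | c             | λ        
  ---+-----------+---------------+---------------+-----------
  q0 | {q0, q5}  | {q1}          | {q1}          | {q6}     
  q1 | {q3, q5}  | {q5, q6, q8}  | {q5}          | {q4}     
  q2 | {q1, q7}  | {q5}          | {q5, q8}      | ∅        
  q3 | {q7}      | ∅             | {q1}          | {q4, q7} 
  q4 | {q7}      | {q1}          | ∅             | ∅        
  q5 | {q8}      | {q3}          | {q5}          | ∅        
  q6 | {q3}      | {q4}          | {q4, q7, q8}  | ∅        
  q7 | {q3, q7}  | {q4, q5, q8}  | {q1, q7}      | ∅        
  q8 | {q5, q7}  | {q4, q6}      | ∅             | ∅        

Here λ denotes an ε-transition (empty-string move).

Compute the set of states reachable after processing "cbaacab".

Start: ε-closure({q0}) = {q0, q6}.
Read 'c': q0→{q1}, q6→{q4, q7, q8}; now {q1, q4, q7, q8}.
Read 'b': q1→{q5, q6, q8}, q4→{q1}, q7→{q4, q5, q8}, q8→{q4, q6}; now {q1, q4, q5, q6, q8}.
Read 'a': q1→{q3, q5}, q4→{q7}, q5→{q8}, q6→{q3}, q8→{q5, q7}; union {q3, q5, q7, q8}; ε-closure = {q3, q4, q5, q7, q8}.
Read 'a': q3→{q7}, q4→{q7}, q5→{q8}, q7→{q3, q7}, q8→{q5, q7}; union {q3, q5, q7, q8}; ε-closure = {q3, q4, q5, q7, q8}.
Read 'c': q3→{q1}, q4→∅, q5→{q5}, q7→{q1, q7}, q8→∅; union {q1, q5, q7}; ε-closure = {q1, q4, q5, q7}.
Read 'a': q1→{q3, q5}, q4→{q7}, q5→{q8}, q7→{q3, q7}; union {q3, q5, q7, q8}; ε-closure = {q3, q4, q5, q7, q8}.
Read 'b': q3→∅, q4→{q1}, q5→{q3}, q7→{q4, q5, q8}, q8→{q4, q6}; union {q1, q3, q4, q5, q6, q8}; ε-closure = {q1, q3, q4, q5, q6, q7, q8}.

{q1, q3, q4, q5, q6, q7, q8}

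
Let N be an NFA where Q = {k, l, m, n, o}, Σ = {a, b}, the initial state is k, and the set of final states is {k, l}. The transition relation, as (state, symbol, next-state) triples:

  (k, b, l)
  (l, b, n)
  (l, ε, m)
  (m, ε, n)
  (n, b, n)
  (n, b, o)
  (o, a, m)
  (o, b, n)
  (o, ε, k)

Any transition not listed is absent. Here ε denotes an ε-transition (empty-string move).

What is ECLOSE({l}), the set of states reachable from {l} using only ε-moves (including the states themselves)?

Begin with {l}.
ε-move l → m; add m.
ε-move m → n; add n.

{l, m, n}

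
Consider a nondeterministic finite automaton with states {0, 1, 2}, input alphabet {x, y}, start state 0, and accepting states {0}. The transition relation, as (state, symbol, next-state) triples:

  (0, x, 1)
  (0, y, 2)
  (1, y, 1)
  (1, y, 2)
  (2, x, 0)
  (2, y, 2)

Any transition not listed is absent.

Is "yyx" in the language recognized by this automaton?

Yes

Start in {0}.
Read 'y': 0→{2}; now {2}.
Read 'y': 2→{2}; now {2}.
Read 'x': 2→{0}; now {0}.
The final set {0} contains the accepting state 0.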